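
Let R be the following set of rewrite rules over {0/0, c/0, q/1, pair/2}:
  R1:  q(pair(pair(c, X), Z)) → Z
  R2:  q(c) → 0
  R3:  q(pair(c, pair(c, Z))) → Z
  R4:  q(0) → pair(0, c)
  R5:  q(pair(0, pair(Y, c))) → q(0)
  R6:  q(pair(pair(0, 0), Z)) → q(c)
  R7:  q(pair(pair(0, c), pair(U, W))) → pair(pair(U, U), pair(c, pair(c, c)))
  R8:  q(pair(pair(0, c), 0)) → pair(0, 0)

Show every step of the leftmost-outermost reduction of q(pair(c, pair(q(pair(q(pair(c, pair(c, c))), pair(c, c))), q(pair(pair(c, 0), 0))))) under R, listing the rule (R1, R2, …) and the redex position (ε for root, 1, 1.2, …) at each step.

1. q(pair(c, pair(q(pair(q(pair(c, pair(c, c))), pair(c, c))), q(pair(pair(c, 0), 0)))))  →  q(pair(c, pair(q(pair(c, pair(c, c))), q(pair(pair(c, 0), 0)))))   [R3 at 1.2.1.1.1]
2. q(pair(c, pair(q(pair(c, pair(c, c))), q(pair(pair(c, 0), 0)))))  →  q(pair(c, pair(c, q(pair(pair(c, 0), 0)))))   [R3 at 1.2.1]
3. q(pair(c, pair(c, q(pair(pair(c, 0), 0)))))  →  q(pair(pair(c, 0), 0))   [R3 at ε]
4. q(pair(pair(c, 0), 0))  →  0   [R1 at ε]

0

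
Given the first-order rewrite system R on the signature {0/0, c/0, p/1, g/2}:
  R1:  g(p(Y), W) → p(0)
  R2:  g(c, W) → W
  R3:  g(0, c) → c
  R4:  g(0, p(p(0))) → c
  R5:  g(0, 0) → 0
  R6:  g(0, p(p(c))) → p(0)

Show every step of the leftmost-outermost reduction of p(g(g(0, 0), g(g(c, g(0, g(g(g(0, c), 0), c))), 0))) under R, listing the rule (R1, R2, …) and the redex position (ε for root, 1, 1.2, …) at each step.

p(0)

1. p(g(g(0, 0), g(g(c, g(0, g(g(g(0, c), 0), c))), 0)))  →  p(g(0, g(g(c, g(0, g(g(g(0, c), 0), c))), 0)))   [R5 at 1.1]
2. p(g(0, g(g(c, g(0, g(g(g(0, c), 0), c))), 0)))  →  p(g(0, g(g(0, g(g(g(0, c), 0), c)), 0)))   [R2 at 1.2.1]
3. p(g(0, g(g(0, g(g(g(0, c), 0), c)), 0)))  →  p(g(0, g(g(0, g(g(c, 0), c)), 0)))   [R3 at 1.2.1.2.1.1]
4. p(g(0, g(g(0, g(g(c, 0), c)), 0)))  →  p(g(0, g(g(0, g(0, c)), 0)))   [R2 at 1.2.1.2.1]
5. p(g(0, g(g(0, g(0, c)), 0)))  →  p(g(0, g(g(0, c), 0)))   [R3 at 1.2.1.2]
6. p(g(0, g(g(0, c), 0)))  →  p(g(0, g(c, 0)))   [R3 at 1.2.1]
7. p(g(0, g(c, 0)))  →  p(g(0, 0))   [R2 at 1.2]
8. p(g(0, 0))  →  p(0)   [R5 at 1]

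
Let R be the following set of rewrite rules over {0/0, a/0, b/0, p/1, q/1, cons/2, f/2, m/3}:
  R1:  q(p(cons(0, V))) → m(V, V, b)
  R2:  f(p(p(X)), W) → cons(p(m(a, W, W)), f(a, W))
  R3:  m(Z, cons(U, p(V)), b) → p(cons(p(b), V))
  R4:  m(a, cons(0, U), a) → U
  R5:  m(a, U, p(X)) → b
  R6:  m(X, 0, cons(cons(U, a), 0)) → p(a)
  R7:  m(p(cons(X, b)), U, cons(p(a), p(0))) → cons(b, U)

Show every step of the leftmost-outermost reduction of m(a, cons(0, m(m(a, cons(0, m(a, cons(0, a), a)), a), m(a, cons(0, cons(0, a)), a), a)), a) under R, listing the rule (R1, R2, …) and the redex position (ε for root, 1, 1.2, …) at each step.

a

1. m(a, cons(0, m(m(a, cons(0, m(a, cons(0, a), a)), a), m(a, cons(0, cons(0, a)), a), a)), a)  →  m(m(a, cons(0, m(a, cons(0, a), a)), a), m(a, cons(0, cons(0, a)), a), a)   [R4 at ε]
2. m(m(a, cons(0, m(a, cons(0, a), a)), a), m(a, cons(0, cons(0, a)), a), a)  →  m(m(a, cons(0, a), a), m(a, cons(0, cons(0, a)), a), a)   [R4 at 1]
3. m(m(a, cons(0, a), a), m(a, cons(0, cons(0, a)), a), a)  →  m(a, m(a, cons(0, cons(0, a)), a), a)   [R4 at 1]
4. m(a, m(a, cons(0, cons(0, a)), a), a)  →  m(a, cons(0, a), a)   [R4 at 2]
5. m(a, cons(0, a), a)  →  a   [R4 at ε]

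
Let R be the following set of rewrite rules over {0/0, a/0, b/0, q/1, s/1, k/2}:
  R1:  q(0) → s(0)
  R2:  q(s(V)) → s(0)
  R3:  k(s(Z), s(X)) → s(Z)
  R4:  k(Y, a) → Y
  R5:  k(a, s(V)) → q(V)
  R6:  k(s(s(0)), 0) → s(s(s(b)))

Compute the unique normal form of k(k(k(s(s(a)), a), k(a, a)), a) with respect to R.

1. k(k(k(s(s(a)), a), k(a, a)), a)  →  k(k(s(s(a)), a), k(a, a))   [R4 at ε]
2. k(k(s(s(a)), a), k(a, a))  →  k(s(s(a)), k(a, a))   [R4 at 1]
3. k(s(s(a)), k(a, a))  →  k(s(s(a)), a)   [R4 at 2]
4. k(s(s(a)), a)  →  s(s(a))   [R4 at ε]

s(s(a))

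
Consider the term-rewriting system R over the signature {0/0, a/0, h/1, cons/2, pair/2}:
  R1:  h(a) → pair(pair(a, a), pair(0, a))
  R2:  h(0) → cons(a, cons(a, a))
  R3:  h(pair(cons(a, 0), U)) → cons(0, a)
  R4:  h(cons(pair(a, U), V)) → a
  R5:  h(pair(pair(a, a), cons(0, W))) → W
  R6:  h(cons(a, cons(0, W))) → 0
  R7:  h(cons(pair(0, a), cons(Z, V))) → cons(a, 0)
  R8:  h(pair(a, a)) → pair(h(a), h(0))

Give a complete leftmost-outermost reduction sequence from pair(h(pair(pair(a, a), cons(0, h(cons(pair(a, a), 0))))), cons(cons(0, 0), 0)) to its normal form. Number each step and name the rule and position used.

pair(a, cons(cons(0, 0), 0))

1. pair(h(pair(pair(a, a), cons(0, h(cons(pair(a, a), 0))))), cons(cons(0, 0), 0))  →  pair(h(cons(pair(a, a), 0)), cons(cons(0, 0), 0))   [R5 at 1]
2. pair(h(cons(pair(a, a), 0)), cons(cons(0, 0), 0))  →  pair(a, cons(cons(0, 0), 0))   [R4 at 1]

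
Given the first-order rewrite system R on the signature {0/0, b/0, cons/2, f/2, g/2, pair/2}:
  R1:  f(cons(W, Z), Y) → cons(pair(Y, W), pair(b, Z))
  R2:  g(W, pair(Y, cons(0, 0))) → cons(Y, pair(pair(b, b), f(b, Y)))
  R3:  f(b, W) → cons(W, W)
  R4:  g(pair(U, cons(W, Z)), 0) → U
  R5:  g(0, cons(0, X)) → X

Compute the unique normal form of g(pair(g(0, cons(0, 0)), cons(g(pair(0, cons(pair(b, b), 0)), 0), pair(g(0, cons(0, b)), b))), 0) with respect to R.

1. g(pair(g(0, cons(0, 0)), cons(g(pair(0, cons(pair(b, b), 0)), 0), pair(g(0, cons(0, b)), b))), 0)  →  g(0, cons(0, 0))   [R4 at ε]
2. g(0, cons(0, 0))  →  0   [R5 at ε]

0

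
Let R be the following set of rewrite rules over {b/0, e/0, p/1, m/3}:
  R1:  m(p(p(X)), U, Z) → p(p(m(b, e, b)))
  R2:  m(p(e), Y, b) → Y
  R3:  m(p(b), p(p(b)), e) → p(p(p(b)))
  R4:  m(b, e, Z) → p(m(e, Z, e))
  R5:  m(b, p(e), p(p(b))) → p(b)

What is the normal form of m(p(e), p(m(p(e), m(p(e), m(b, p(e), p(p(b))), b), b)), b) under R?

1. m(p(e), p(m(p(e), m(p(e), m(b, p(e), p(p(b))), b), b)), b)  →  p(m(p(e), m(p(e), m(b, p(e), p(p(b))), b), b))   [R2 at ε]
2. p(m(p(e), m(p(e), m(b, p(e), p(p(b))), b), b))  →  p(m(p(e), m(b, p(e), p(p(b))), b))   [R2 at 1]
3. p(m(p(e), m(b, p(e), p(p(b))), b))  →  p(m(b, p(e), p(p(b))))   [R2 at 1]
4. p(m(b, p(e), p(p(b))))  →  p(p(b))   [R5 at 1]

p(p(b))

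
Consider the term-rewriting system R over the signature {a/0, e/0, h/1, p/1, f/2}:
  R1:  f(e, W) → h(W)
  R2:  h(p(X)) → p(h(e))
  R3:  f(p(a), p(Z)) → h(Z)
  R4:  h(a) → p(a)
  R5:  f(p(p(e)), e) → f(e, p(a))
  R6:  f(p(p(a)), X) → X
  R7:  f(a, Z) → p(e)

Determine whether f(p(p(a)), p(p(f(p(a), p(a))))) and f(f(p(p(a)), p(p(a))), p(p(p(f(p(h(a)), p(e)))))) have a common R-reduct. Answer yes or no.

no — NF(t₁) = p(p(p(a))), NF(t₂) = p(p(p(p(e))))

Reduce t₁ = f(p(p(a)), p(p(f(p(a), p(a))))):
1. f(p(p(a)), p(p(f(p(a), p(a)))))  →  p(p(f(p(a), p(a))))   [R6 at ε]
2. p(p(f(p(a), p(a))))  →  p(p(h(a)))   [R3 at 1.1]
3. p(p(h(a)))  →  p(p(p(a)))   [R4 at 1.1]

Reduce t₂ = f(f(p(p(a)), p(p(a))), p(p(p(f(p(h(a)), p(e)))))):
1. f(f(p(p(a)), p(p(a))), p(p(p(f(p(h(a)), p(e))))))  →  f(p(p(a)), p(p(p(f(p(h(a)), p(e))))))   [R6 at 1]
2. f(p(p(a)), p(p(p(f(p(h(a)), p(e))))))  →  p(p(p(f(p(h(a)), p(e)))))   [R6 at ε]
3. p(p(p(f(p(h(a)), p(e)))))  →  p(p(p(f(p(p(a)), p(e)))))   [R4 at 1.1.1.1.1]
4. p(p(p(f(p(p(a)), p(e)))))  →  p(p(p(p(e))))   [R6 at 1.1.1]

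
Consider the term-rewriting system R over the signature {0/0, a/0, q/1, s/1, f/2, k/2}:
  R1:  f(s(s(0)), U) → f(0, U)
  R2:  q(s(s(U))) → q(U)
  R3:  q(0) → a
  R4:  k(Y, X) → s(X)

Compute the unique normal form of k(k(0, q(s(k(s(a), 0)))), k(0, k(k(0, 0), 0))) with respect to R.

s(s(s(0)))

1. k(k(0, q(s(k(s(a), 0)))), k(0, k(k(0, 0), 0)))  →  s(k(0, k(k(0, 0), 0)))   [R4 at ε]
2. s(k(0, k(k(0, 0), 0)))  →  s(s(k(k(0, 0), 0)))   [R4 at 1]
3. s(s(k(k(0, 0), 0)))  →  s(s(s(0)))   [R4 at 1.1]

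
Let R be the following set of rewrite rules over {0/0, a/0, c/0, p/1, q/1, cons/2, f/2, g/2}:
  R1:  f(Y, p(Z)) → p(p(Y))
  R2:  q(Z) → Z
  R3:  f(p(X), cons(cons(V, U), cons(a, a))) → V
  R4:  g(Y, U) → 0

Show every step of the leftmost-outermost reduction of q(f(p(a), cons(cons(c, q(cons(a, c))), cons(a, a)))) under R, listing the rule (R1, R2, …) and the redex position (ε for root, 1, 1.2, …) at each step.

1. q(f(p(a), cons(cons(c, q(cons(a, c))), cons(a, a))))  →  f(p(a), cons(cons(c, q(cons(a, c))), cons(a, a)))   [R2 at ε]
2. f(p(a), cons(cons(c, q(cons(a, c))), cons(a, a)))  →  c   [R3 at ε]

c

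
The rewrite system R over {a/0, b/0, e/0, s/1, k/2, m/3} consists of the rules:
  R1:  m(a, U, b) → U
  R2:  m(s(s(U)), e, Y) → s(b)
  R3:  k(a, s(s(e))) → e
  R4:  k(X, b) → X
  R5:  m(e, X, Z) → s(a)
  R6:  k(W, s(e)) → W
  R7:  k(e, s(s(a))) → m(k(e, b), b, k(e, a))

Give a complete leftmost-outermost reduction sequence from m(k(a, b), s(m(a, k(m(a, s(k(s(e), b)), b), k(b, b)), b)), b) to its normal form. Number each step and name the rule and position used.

s(s(s(e)))

1. m(k(a, b), s(m(a, k(m(a, s(k(s(e), b)), b), k(b, b)), b)), b)  →  m(a, s(m(a, k(m(a, s(k(s(e), b)), b), k(b, b)), b)), b)   [R4 at 1]
2. m(a, s(m(a, k(m(a, s(k(s(e), b)), b), k(b, b)), b)), b)  →  s(m(a, k(m(a, s(k(s(e), b)), b), k(b, b)), b))   [R1 at ε]
3. s(m(a, k(m(a, s(k(s(e), b)), b), k(b, b)), b))  →  s(k(m(a, s(k(s(e), b)), b), k(b, b)))   [R1 at 1]
4. s(k(m(a, s(k(s(e), b)), b), k(b, b)))  →  s(k(s(k(s(e), b)), k(b, b)))   [R1 at 1.1]
5. s(k(s(k(s(e), b)), k(b, b)))  →  s(k(s(s(e)), k(b, b)))   [R4 at 1.1.1]
6. s(k(s(s(e)), k(b, b)))  →  s(k(s(s(e)), b))   [R4 at 1.2]
7. s(k(s(s(e)), b))  →  s(s(s(e)))   [R4 at 1]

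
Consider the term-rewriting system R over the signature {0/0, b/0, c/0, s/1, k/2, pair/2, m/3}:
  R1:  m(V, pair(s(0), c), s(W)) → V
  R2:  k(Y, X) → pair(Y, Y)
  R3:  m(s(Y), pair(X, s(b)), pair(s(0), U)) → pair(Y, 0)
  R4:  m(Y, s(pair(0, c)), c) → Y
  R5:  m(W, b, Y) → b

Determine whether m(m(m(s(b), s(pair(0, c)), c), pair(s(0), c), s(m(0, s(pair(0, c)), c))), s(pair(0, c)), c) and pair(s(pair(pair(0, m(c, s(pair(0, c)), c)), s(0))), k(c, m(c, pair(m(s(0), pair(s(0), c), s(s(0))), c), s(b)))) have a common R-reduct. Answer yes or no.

Reduce t₁ = m(m(m(s(b), s(pair(0, c)), c), pair(s(0), c), s(m(0, s(pair(0, c)), c))), s(pair(0, c)), c):
1. m(m(m(s(b), s(pair(0, c)), c), pair(s(0), c), s(m(0, s(pair(0, c)), c))), s(pair(0, c)), c)  →  m(m(s(b), s(pair(0, c)), c), pair(s(0), c), s(m(0, s(pair(0, c)), c)))   [R4 at ε]
2. m(m(s(b), s(pair(0, c)), c), pair(s(0), c), s(m(0, s(pair(0, c)), c)))  →  m(s(b), s(pair(0, c)), c)   [R1 at ε]
3. m(s(b), s(pair(0, c)), c)  →  s(b)   [R4 at ε]

Reduce t₂ = pair(s(pair(pair(0, m(c, s(pair(0, c)), c)), s(0))), k(c, m(c, pair(m(s(0), pair(s(0), c), s(s(0))), c), s(b)))):
1. pair(s(pair(pair(0, m(c, s(pair(0, c)), c)), s(0))), k(c, m(c, pair(m(s(0), pair(s(0), c), s(s(0))), c), s(b))))  →  pair(s(pair(pair(0, c), s(0))), k(c, m(c, pair(m(s(0), pair(s(0), c), s(s(0))), c), s(b))))   [R4 at 1.1.1.2]
2. pair(s(pair(pair(0, c), s(0))), k(c, m(c, pair(m(s(0), pair(s(0), c), s(s(0))), c), s(b))))  →  pair(s(pair(pair(0, c), s(0))), pair(c, c))   [R2 at 2]

no — NF(t₁) = s(b), NF(t₂) = pair(s(pair(pair(0, c), s(0))), pair(c, c))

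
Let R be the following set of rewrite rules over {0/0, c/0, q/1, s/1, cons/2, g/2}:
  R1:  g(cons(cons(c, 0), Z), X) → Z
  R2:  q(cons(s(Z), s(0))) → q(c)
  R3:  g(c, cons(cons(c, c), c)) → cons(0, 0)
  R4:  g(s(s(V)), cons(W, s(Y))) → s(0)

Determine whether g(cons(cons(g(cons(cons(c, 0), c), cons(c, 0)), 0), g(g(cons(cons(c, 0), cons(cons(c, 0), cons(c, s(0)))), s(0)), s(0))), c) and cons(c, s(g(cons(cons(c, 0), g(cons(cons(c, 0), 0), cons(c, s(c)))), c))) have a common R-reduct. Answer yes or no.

Reduce t₁ = g(cons(cons(g(cons(cons(c, 0), c), cons(c, 0)), 0), g(g(cons(cons(c, 0), cons(cons(c, 0), cons(c, s(0)))), s(0)), s(0))), c):
1. g(cons(cons(g(cons(cons(c, 0), c), cons(c, 0)), 0), g(g(cons(cons(c, 0), cons(cons(c, 0), cons(c, s(0)))), s(0)), s(0))), c)  →  g(cons(cons(c, 0), g(g(cons(cons(c, 0), cons(cons(c, 0), cons(c, s(0)))), s(0)), s(0))), c)   [R1 at 1.1.1]
2. g(cons(cons(c, 0), g(g(cons(cons(c, 0), cons(cons(c, 0), cons(c, s(0)))), s(0)), s(0))), c)  →  g(g(cons(cons(c, 0), cons(cons(c, 0), cons(c, s(0)))), s(0)), s(0))   [R1 at ε]
3. g(g(cons(cons(c, 0), cons(cons(c, 0), cons(c, s(0)))), s(0)), s(0))  →  g(cons(cons(c, 0), cons(c, s(0))), s(0))   [R1 at 1]
4. g(cons(cons(c, 0), cons(c, s(0))), s(0))  →  cons(c, s(0))   [R1 at ε]

Reduce t₂ = cons(c, s(g(cons(cons(c, 0), g(cons(cons(c, 0), 0), cons(c, s(c)))), c))):
1. cons(c, s(g(cons(cons(c, 0), g(cons(cons(c, 0), 0), cons(c, s(c)))), c)))  →  cons(c, s(g(cons(cons(c, 0), 0), cons(c, s(c)))))   [R1 at 2.1]
2. cons(c, s(g(cons(cons(c, 0), 0), cons(c, s(c)))))  →  cons(c, s(0))   [R1 at 2.1]

yes — NF(t₁) = cons(c, s(0)), NF(t₂) = cons(c, s(0))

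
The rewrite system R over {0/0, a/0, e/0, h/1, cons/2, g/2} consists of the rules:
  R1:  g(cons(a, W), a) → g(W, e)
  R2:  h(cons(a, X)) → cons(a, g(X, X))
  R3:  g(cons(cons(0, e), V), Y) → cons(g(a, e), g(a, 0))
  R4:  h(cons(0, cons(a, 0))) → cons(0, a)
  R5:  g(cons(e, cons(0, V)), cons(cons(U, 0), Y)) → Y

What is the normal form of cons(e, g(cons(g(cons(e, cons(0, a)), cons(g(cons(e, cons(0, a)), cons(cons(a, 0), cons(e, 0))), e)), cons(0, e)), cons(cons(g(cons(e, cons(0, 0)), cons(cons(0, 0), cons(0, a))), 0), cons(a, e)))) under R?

1. cons(e, g(cons(g(cons(e, cons(0, a)), cons(g(cons(e, cons(0, a)), cons(cons(a, 0), cons(e, 0))), e)), cons(0, e)), cons(cons(g(cons(e, cons(0, 0)), cons(cons(0, 0), cons(0, a))), 0), cons(a, e))))  →  cons(e, g(cons(g(cons(e, cons(0, a)), cons(cons(e, 0), e)), cons(0, e)), cons(cons(g(cons(e, cons(0, 0)), cons(cons(0, 0), cons(0, a))), 0), cons(a, e))))   [R5 at 2.1.1.2.1]
2. cons(e, g(cons(g(cons(e, cons(0, a)), cons(cons(e, 0), e)), cons(0, e)), cons(cons(g(cons(e, cons(0, 0)), cons(cons(0, 0), cons(0, a))), 0), cons(a, e))))  →  cons(e, g(cons(e, cons(0, e)), cons(cons(g(cons(e, cons(0, 0)), cons(cons(0, 0), cons(0, a))), 0), cons(a, e))))   [R5 at 2.1.1]
3. cons(e, g(cons(e, cons(0, e)), cons(cons(g(cons(e, cons(0, 0)), cons(cons(0, 0), cons(0, a))), 0), cons(a, e))))  →  cons(e, cons(a, e))   [R5 at 2]

cons(e, cons(a, e))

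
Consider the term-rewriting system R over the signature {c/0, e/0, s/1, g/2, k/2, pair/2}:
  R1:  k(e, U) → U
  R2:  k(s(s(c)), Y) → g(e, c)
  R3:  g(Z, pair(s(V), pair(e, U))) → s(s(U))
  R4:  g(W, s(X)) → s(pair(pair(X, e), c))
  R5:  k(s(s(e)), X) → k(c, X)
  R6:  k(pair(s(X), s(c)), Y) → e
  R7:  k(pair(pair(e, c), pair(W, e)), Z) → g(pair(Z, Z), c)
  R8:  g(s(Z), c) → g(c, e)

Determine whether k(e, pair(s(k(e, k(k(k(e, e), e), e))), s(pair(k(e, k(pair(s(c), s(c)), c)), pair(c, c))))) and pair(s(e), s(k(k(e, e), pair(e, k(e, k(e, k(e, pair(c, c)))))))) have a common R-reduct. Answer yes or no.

Reduce t₁ = k(e, pair(s(k(e, k(k(k(e, e), e), e))), s(pair(k(e, k(pair(s(c), s(c)), c)), pair(c, c))))):
1. k(e, pair(s(k(e, k(k(k(e, e), e), e))), s(pair(k(e, k(pair(s(c), s(c)), c)), pair(c, c)))))  →  pair(s(k(e, k(k(k(e, e), e), e))), s(pair(k(e, k(pair(s(c), s(c)), c)), pair(c, c))))   [R1 at ε]
2. pair(s(k(e, k(k(k(e, e), e), e))), s(pair(k(e, k(pair(s(c), s(c)), c)), pair(c, c))))  →  pair(s(k(k(k(e, e), e), e)), s(pair(k(e, k(pair(s(c), s(c)), c)), pair(c, c))))   [R1 at 1.1]
3. pair(s(k(k(k(e, e), e), e)), s(pair(k(e, k(pair(s(c), s(c)), c)), pair(c, c))))  →  pair(s(k(k(e, e), e)), s(pair(k(e, k(pair(s(c), s(c)), c)), pair(c, c))))   [R1 at 1.1.1.1]
4. pair(s(k(k(e, e), e)), s(pair(k(e, k(pair(s(c), s(c)), c)), pair(c, c))))  →  pair(s(k(e, e)), s(pair(k(e, k(pair(s(c), s(c)), c)), pair(c, c))))   [R1 at 1.1.1]
5. pair(s(k(e, e)), s(pair(k(e, k(pair(s(c), s(c)), c)), pair(c, c))))  →  pair(s(e), s(pair(k(e, k(pair(s(c), s(c)), c)), pair(c, c))))   [R1 at 1.1]
6. pair(s(e), s(pair(k(e, k(pair(s(c), s(c)), c)), pair(c, c))))  →  pair(s(e), s(pair(k(pair(s(c), s(c)), c), pair(c, c))))   [R1 at 2.1.1]
7. pair(s(e), s(pair(k(pair(s(c), s(c)), c), pair(c, c))))  →  pair(s(e), s(pair(e, pair(c, c))))   [R6 at 2.1.1]

Reduce t₂ = pair(s(e), s(k(k(e, e), pair(e, k(e, k(e, k(e, pair(c, c)))))))):
1. pair(s(e), s(k(k(e, e), pair(e, k(e, k(e, k(e, pair(c, c))))))))  →  pair(s(e), s(k(e, pair(e, k(e, k(e, k(e, pair(c, c))))))))   [R1 at 2.1.1]
2. pair(s(e), s(k(e, pair(e, k(e, k(e, k(e, pair(c, c))))))))  →  pair(s(e), s(pair(e, k(e, k(e, k(e, pair(c, c)))))))   [R1 at 2.1]
3. pair(s(e), s(pair(e, k(e, k(e, k(e, pair(c, c)))))))  →  pair(s(e), s(pair(e, k(e, k(e, pair(c, c))))))   [R1 at 2.1.2]
4. pair(s(e), s(pair(e, k(e, k(e, pair(c, c))))))  →  pair(s(e), s(pair(e, k(e, pair(c, c)))))   [R1 at 2.1.2]
5. pair(s(e), s(pair(e, k(e, pair(c, c)))))  →  pair(s(e), s(pair(e, pair(c, c))))   [R1 at 2.1.2]

yes — NF(t₁) = pair(s(e), s(pair(e, pair(c, c)))), NF(t₂) = pair(s(e), s(pair(e, pair(c, c))))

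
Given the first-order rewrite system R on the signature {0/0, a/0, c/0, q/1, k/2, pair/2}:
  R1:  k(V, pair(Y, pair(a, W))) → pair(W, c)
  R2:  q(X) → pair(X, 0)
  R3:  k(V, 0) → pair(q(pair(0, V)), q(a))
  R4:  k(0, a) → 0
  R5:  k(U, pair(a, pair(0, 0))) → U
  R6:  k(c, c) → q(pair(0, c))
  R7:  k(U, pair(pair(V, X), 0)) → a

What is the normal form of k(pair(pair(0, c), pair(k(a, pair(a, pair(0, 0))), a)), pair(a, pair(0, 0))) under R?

pair(pair(0, c), pair(a, a))

1. k(pair(pair(0, c), pair(k(a, pair(a, pair(0, 0))), a)), pair(a, pair(0, 0)))  →  pair(pair(0, c), pair(k(a, pair(a, pair(0, 0))), a))   [R5 at ε]
2. pair(pair(0, c), pair(k(a, pair(a, pair(0, 0))), a))  →  pair(pair(0, c), pair(a, a))   [R5 at 2.1]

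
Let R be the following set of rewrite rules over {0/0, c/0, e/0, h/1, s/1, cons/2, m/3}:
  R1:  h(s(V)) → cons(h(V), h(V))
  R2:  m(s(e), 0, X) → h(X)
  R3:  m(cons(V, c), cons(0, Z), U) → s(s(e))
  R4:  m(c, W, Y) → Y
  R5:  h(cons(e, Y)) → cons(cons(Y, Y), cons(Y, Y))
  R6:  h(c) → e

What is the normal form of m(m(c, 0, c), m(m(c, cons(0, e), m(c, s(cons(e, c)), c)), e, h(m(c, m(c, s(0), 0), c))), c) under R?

c

1. m(m(c, 0, c), m(m(c, cons(0, e), m(c, s(cons(e, c)), c)), e, h(m(c, m(c, s(0), 0), c))), c)  →  m(c, m(m(c, cons(0, e), m(c, s(cons(e, c)), c)), e, h(m(c, m(c, s(0), 0), c))), c)   [R4 at 1]
2. m(c, m(m(c, cons(0, e), m(c, s(cons(e, c)), c)), e, h(m(c, m(c, s(0), 0), c))), c)  →  c   [R4 at ε]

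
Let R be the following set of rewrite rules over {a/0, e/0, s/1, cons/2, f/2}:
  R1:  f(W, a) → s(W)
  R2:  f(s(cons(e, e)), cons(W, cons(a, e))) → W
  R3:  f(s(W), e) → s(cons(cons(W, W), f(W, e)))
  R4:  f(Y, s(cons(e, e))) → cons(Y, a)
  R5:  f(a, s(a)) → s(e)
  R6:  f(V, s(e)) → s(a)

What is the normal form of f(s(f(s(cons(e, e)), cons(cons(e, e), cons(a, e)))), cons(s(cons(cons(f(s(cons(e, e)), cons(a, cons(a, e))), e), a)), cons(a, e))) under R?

s(cons(cons(a, e), a))

1. f(s(f(s(cons(e, e)), cons(cons(e, e), cons(a, e)))), cons(s(cons(cons(f(s(cons(e, e)), cons(a, cons(a, e))), e), a)), cons(a, e)))  →  f(s(cons(e, e)), cons(s(cons(cons(f(s(cons(e, e)), cons(a, cons(a, e))), e), a)), cons(a, e)))   [R2 at 1.1]
2. f(s(cons(e, e)), cons(s(cons(cons(f(s(cons(e, e)), cons(a, cons(a, e))), e), a)), cons(a, e)))  →  s(cons(cons(f(s(cons(e, e)), cons(a, cons(a, e))), e), a))   [R2 at ε]
3. s(cons(cons(f(s(cons(e, e)), cons(a, cons(a, e))), e), a))  →  s(cons(cons(a, e), a))   [R2 at 1.1.1]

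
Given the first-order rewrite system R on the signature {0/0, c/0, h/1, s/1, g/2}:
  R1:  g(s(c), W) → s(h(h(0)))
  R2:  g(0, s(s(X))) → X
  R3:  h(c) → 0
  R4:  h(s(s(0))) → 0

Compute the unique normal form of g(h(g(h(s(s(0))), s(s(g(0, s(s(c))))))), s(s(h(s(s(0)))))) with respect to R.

1. g(h(g(h(s(s(0))), s(s(g(0, s(s(c))))))), s(s(h(s(s(0))))))  →  g(h(g(0, s(s(g(0, s(s(c))))))), s(s(h(s(s(0))))))   [R4 at 1.1.1]
2. g(h(g(0, s(s(g(0, s(s(c))))))), s(s(h(s(s(0))))))  →  g(h(g(0, s(s(c)))), s(s(h(s(s(0))))))   [R2 at 1.1]
3. g(h(g(0, s(s(c)))), s(s(h(s(s(0))))))  →  g(h(c), s(s(h(s(s(0))))))   [R2 at 1.1]
4. g(h(c), s(s(h(s(s(0))))))  →  g(0, s(s(h(s(s(0))))))   [R3 at 1]
5. g(0, s(s(h(s(s(0))))))  →  h(s(s(0)))   [R2 at ε]
6. h(s(s(0)))  →  0   [R4 at ε]

0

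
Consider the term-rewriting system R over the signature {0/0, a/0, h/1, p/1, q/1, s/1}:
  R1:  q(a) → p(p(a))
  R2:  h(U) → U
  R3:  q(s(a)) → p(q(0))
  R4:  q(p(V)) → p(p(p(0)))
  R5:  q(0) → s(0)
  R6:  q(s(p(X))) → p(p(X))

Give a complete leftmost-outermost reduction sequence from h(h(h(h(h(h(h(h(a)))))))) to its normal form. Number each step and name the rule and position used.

a

1. h(h(h(h(h(h(h(h(a))))))))  →  h(h(h(h(h(h(h(a)))))))   [R2 at ε]
2. h(h(h(h(h(h(h(a)))))))  →  h(h(h(h(h(h(a))))))   [R2 at ε]
3. h(h(h(h(h(h(a))))))  →  h(h(h(h(h(a)))))   [R2 at ε]
4. h(h(h(h(h(a)))))  →  h(h(h(h(a))))   [R2 at ε]
5. h(h(h(h(a))))  →  h(h(h(a)))   [R2 at ε]
6. h(h(h(a)))  →  h(h(a))   [R2 at ε]
7. h(h(a))  →  h(a)   [R2 at ε]
8. h(a)  →  a   [R2 at ε]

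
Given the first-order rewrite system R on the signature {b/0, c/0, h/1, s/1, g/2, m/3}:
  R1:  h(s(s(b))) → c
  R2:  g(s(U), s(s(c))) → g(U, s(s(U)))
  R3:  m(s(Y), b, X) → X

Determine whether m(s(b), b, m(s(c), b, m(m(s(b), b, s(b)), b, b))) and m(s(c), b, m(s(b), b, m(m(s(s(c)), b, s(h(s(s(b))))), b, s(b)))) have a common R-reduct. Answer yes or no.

no — NF(t₁) = b, NF(t₂) = s(b)

Reduce t₁ = m(s(b), b, m(s(c), b, m(m(s(b), b, s(b)), b, b))):
1. m(s(b), b, m(s(c), b, m(m(s(b), b, s(b)), b, b)))  →  m(s(c), b, m(m(s(b), b, s(b)), b, b))   [R3 at ε]
2. m(s(c), b, m(m(s(b), b, s(b)), b, b))  →  m(m(s(b), b, s(b)), b, b)   [R3 at ε]
3. m(m(s(b), b, s(b)), b, b)  →  m(s(b), b, b)   [R3 at 1]
4. m(s(b), b, b)  →  b   [R3 at ε]

Reduce t₂ = m(s(c), b, m(s(b), b, m(m(s(s(c)), b, s(h(s(s(b))))), b, s(b)))):
1. m(s(c), b, m(s(b), b, m(m(s(s(c)), b, s(h(s(s(b))))), b, s(b))))  →  m(s(b), b, m(m(s(s(c)), b, s(h(s(s(b))))), b, s(b)))   [R3 at ε]
2. m(s(b), b, m(m(s(s(c)), b, s(h(s(s(b))))), b, s(b)))  →  m(m(s(s(c)), b, s(h(s(s(b))))), b, s(b))   [R3 at ε]
3. m(m(s(s(c)), b, s(h(s(s(b))))), b, s(b))  →  m(s(h(s(s(b)))), b, s(b))   [R3 at 1]
4. m(s(h(s(s(b)))), b, s(b))  →  s(b)   [R3 at ε]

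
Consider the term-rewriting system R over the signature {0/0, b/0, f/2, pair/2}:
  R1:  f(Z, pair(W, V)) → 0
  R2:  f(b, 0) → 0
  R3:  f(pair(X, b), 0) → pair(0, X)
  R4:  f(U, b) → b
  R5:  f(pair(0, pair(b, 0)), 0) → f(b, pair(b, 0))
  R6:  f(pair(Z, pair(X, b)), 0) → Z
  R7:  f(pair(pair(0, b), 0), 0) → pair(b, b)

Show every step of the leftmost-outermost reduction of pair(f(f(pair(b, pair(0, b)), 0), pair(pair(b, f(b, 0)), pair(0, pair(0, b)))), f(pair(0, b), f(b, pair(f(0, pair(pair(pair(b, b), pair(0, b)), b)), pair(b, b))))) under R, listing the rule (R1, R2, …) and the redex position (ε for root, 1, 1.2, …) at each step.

pair(0, pair(0, 0))

1. pair(f(f(pair(b, pair(0, b)), 0), pair(pair(b, f(b, 0)), pair(0, pair(0, b)))), f(pair(0, b), f(b, pair(f(0, pair(pair(pair(b, b), pair(0, b)), b)), pair(b, b)))))  →  pair(0, f(pair(0, b), f(b, pair(f(0, pair(pair(pair(b, b), pair(0, b)), b)), pair(b, b)))))   [R1 at 1]
2. pair(0, f(pair(0, b), f(b, pair(f(0, pair(pair(pair(b, b), pair(0, b)), b)), pair(b, b)))))  →  pair(0, f(pair(0, b), 0))   [R1 at 2.2]
3. pair(0, f(pair(0, b), 0))  →  pair(0, pair(0, 0))   [R3 at 2]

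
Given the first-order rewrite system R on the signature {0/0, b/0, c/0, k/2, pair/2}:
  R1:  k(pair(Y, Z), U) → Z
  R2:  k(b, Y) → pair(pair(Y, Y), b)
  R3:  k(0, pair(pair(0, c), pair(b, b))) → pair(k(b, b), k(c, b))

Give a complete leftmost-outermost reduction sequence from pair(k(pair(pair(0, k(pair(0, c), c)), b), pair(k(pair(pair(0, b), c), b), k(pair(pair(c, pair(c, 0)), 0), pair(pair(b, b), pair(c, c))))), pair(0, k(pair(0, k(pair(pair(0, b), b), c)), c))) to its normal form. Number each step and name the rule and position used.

pair(b, pair(0, b))

1. pair(k(pair(pair(0, k(pair(0, c), c)), b), pair(k(pair(pair(0, b), c), b), k(pair(pair(c, pair(c, 0)), 0), pair(pair(b, b), pair(c, c))))), pair(0, k(pair(0, k(pair(pair(0, b), b), c)), c)))  →  pair(b, pair(0, k(pair(0, k(pair(pair(0, b), b), c)), c)))   [R1 at 1]
2. pair(b, pair(0, k(pair(0, k(pair(pair(0, b), b), c)), c)))  →  pair(b, pair(0, k(pair(pair(0, b), b), c)))   [R1 at 2.2]
3. pair(b, pair(0, k(pair(pair(0, b), b), c)))  →  pair(b, pair(0, b))   [R1 at 2.2]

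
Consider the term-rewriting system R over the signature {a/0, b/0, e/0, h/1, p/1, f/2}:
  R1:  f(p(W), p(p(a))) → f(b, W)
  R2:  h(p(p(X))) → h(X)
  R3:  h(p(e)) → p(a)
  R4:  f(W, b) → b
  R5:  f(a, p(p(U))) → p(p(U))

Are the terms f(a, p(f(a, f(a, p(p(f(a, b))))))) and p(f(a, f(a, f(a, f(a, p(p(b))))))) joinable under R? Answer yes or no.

yes — NF(t₁) = p(p(p(b))), NF(t₂) = p(p(p(b)))

Reduce t₁ = f(a, p(f(a, f(a, p(p(f(a, b))))))):
1. f(a, p(f(a, f(a, p(p(f(a, b)))))))  →  f(a, p(f(a, p(p(f(a, b))))))   [R5 at 2.1.2]
2. f(a, p(f(a, p(p(f(a, b))))))  →  f(a, p(p(p(f(a, b)))))   [R5 at 2.1]
3. f(a, p(p(p(f(a, b)))))  →  p(p(p(f(a, b))))   [R5 at ε]
4. p(p(p(f(a, b))))  →  p(p(p(b)))   [R4 at 1.1.1]

Reduce t₂ = p(f(a, f(a, f(a, f(a, p(p(b))))))):
1. p(f(a, f(a, f(a, f(a, p(p(b)))))))  →  p(f(a, f(a, f(a, p(p(b))))))   [R5 at 1.2.2.2]
2. p(f(a, f(a, f(a, p(p(b))))))  →  p(f(a, f(a, p(p(b)))))   [R5 at 1.2.2]
3. p(f(a, f(a, p(p(b)))))  →  p(f(a, p(p(b))))   [R5 at 1.2]
4. p(f(a, p(p(b))))  →  p(p(p(b)))   [R5 at 1]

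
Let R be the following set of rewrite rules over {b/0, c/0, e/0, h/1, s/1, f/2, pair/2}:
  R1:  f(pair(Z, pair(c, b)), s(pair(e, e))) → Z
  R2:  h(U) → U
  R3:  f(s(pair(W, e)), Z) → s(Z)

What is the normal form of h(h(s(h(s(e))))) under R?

1. h(h(s(h(s(e)))))  →  h(s(h(s(e))))   [R2 at ε]
2. h(s(h(s(e))))  →  s(h(s(e)))   [R2 at ε]
3. s(h(s(e)))  →  s(s(e))   [R2 at 1]

s(s(e))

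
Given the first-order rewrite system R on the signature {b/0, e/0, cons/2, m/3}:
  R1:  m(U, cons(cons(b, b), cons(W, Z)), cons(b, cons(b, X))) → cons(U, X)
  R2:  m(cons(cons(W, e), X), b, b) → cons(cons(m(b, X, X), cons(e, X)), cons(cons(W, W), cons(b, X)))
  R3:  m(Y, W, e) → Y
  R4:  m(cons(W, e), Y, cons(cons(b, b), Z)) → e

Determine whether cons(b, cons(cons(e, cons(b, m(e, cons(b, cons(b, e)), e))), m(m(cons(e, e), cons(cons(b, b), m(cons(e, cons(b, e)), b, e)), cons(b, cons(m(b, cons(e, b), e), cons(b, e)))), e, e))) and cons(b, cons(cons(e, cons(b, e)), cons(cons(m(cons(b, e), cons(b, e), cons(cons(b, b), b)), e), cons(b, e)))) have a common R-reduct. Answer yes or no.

Reduce t₁ = cons(b, cons(cons(e, cons(b, m(e, cons(b, cons(b, e)), e))), m(m(cons(e, e), cons(cons(b, b), m(cons(e, cons(b, e)), b, e)), cons(b, cons(m(b, cons(e, b), e), cons(b, e)))), e, e))):
1. cons(b, cons(cons(e, cons(b, m(e, cons(b, cons(b, e)), e))), m(m(cons(e, e), cons(cons(b, b), m(cons(e, cons(b, e)), b, e)), cons(b, cons(m(b, cons(e, b), e), cons(b, e)))), e, e)))  →  cons(b, cons(cons(e, cons(b, e)), m(m(cons(e, e), cons(cons(b, b), m(cons(e, cons(b, e)), b, e)), cons(b, cons(m(b, cons(e, b), e), cons(b, e)))), e, e)))   [R3 at 2.1.2.2]
2. cons(b, cons(cons(e, cons(b, e)), m(m(cons(e, e), cons(cons(b, b), m(cons(e, cons(b, e)), b, e)), cons(b, cons(m(b, cons(e, b), e), cons(b, e)))), e, e)))  →  cons(b, cons(cons(e, cons(b, e)), m(cons(e, e), cons(cons(b, b), m(cons(e, cons(b, e)), b, e)), cons(b, cons(m(b, cons(e, b), e), cons(b, e))))))   [R3 at 2.2]
3. cons(b, cons(cons(e, cons(b, e)), m(cons(e, e), cons(cons(b, b), m(cons(e, cons(b, e)), b, e)), cons(b, cons(m(b, cons(e, b), e), cons(b, e))))))  →  cons(b, cons(cons(e, cons(b, e)), m(cons(e, e), cons(cons(b, b), cons(e, cons(b, e))), cons(b, cons(m(b, cons(e, b), e), cons(b, e))))))   [R3 at 2.2.2.2]
4. cons(b, cons(cons(e, cons(b, e)), m(cons(e, e), cons(cons(b, b), cons(e, cons(b, e))), cons(b, cons(m(b, cons(e, b), e), cons(b, e))))))  →  cons(b, cons(cons(e, cons(b, e)), m(cons(e, e), cons(cons(b, b), cons(e, cons(b, e))), cons(b, cons(b, cons(b, e))))))   [R3 at 2.2.3.2.1]
5. cons(b, cons(cons(e, cons(b, e)), m(cons(e, e), cons(cons(b, b), cons(e, cons(b, e))), cons(b, cons(b, cons(b, e))))))  →  cons(b, cons(cons(e, cons(b, e)), cons(cons(e, e), cons(b, e))))   [R1 at 2.2]

Reduce t₂ = cons(b, cons(cons(e, cons(b, e)), cons(cons(m(cons(b, e), cons(b, e), cons(cons(b, b), b)), e), cons(b, e)))):
1. cons(b, cons(cons(e, cons(b, e)), cons(cons(m(cons(b, e), cons(b, e), cons(cons(b, b), b)), e), cons(b, e))))  →  cons(b, cons(cons(e, cons(b, e)), cons(cons(e, e), cons(b, e))))   [R4 at 2.2.1.1]

yes — NF(t₁) = cons(b, cons(cons(e, cons(b, e)), cons(cons(e, e), cons(b, e)))), NF(t₂) = cons(b, cons(cons(e, cons(b, e)), cons(cons(e, e), cons(b, e))))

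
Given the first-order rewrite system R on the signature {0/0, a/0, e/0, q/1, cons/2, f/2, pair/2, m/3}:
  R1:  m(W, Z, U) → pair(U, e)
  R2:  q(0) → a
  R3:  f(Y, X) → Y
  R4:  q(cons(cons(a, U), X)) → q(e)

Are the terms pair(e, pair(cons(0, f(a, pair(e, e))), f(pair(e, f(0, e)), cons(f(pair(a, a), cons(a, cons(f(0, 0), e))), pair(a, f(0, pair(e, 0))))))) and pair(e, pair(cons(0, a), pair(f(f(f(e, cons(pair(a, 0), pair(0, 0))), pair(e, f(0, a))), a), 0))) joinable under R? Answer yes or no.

yes — NF(t₁) = pair(e, pair(cons(0, a), pair(e, 0))), NF(t₂) = pair(e, pair(cons(0, a), pair(e, 0)))

Reduce t₁ = pair(e, pair(cons(0, f(a, pair(e, e))), f(pair(e, f(0, e)), cons(f(pair(a, a), cons(a, cons(f(0, 0), e))), pair(a, f(0, pair(e, 0))))))):
1. pair(e, pair(cons(0, f(a, pair(e, e))), f(pair(e, f(0, e)), cons(f(pair(a, a), cons(a, cons(f(0, 0), e))), pair(a, f(0, pair(e, 0)))))))  →  pair(e, pair(cons(0, a), f(pair(e, f(0, e)), cons(f(pair(a, a), cons(a, cons(f(0, 0), e))), pair(a, f(0, pair(e, 0)))))))   [R3 at 2.1.2]
2. pair(e, pair(cons(0, a), f(pair(e, f(0, e)), cons(f(pair(a, a), cons(a, cons(f(0, 0), e))), pair(a, f(0, pair(e, 0)))))))  →  pair(e, pair(cons(0, a), pair(e, f(0, e))))   [R3 at 2.2]
3. pair(e, pair(cons(0, a), pair(e, f(0, e))))  →  pair(e, pair(cons(0, a), pair(e, 0)))   [R3 at 2.2.2]

Reduce t₂ = pair(e, pair(cons(0, a), pair(f(f(f(e, cons(pair(a, 0), pair(0, 0))), pair(e, f(0, a))), a), 0))):
1. pair(e, pair(cons(0, a), pair(f(f(f(e, cons(pair(a, 0), pair(0, 0))), pair(e, f(0, a))), a), 0)))  →  pair(e, pair(cons(0, a), pair(f(f(e, cons(pair(a, 0), pair(0, 0))), pair(e, f(0, a))), 0)))   [R3 at 2.2.1]
2. pair(e, pair(cons(0, a), pair(f(f(e, cons(pair(a, 0), pair(0, 0))), pair(e, f(0, a))), 0)))  →  pair(e, pair(cons(0, a), pair(f(e, cons(pair(a, 0), pair(0, 0))), 0)))   [R3 at 2.2.1]
3. pair(e, pair(cons(0, a), pair(f(e, cons(pair(a, 0), pair(0, 0))), 0)))  →  pair(e, pair(cons(0, a), pair(e, 0)))   [R3 at 2.2.1]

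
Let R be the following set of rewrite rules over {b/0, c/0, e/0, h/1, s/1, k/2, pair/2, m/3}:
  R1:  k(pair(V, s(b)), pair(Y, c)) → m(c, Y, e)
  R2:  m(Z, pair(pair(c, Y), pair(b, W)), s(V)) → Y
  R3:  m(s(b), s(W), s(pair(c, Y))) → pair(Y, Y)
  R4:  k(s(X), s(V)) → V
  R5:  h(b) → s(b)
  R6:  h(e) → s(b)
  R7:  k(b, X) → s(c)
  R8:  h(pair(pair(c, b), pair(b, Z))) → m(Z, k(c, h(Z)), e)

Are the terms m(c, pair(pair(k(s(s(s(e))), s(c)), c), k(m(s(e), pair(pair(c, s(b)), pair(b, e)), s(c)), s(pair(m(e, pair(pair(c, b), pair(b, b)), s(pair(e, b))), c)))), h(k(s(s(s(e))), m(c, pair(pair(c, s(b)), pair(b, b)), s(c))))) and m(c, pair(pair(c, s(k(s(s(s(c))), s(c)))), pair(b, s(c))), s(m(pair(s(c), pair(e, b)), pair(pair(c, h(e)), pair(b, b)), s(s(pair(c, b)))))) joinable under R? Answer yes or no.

Reduce t₁ = m(c, pair(pair(k(s(s(s(e))), s(c)), c), k(m(s(e), pair(pair(c, s(b)), pair(b, e)), s(c)), s(pair(m(e, pair(pair(c, b), pair(b, b)), s(pair(e, b))), c)))), h(k(s(s(s(e))), m(c, pair(pair(c, s(b)), pair(b, b)), s(c))))):
1. m(c, pair(pair(k(s(s(s(e))), s(c)), c), k(m(s(e), pair(pair(c, s(b)), pair(b, e)), s(c)), s(pair(m(e, pair(pair(c, b), pair(b, b)), s(pair(e, b))), c)))), h(k(s(s(s(e))), m(c, pair(pair(c, s(b)), pair(b, b)), s(c)))))  →  m(c, pair(pair(c, c), k(m(s(e), pair(pair(c, s(b)), pair(b, e)), s(c)), s(pair(m(e, pair(pair(c, b), pair(b, b)), s(pair(e, b))), c)))), h(k(s(s(s(e))), m(c, pair(pair(c, s(b)), pair(b, b)), s(c)))))   [R4 at 2.1.1]
2. m(c, pair(pair(c, c), k(m(s(e), pair(pair(c, s(b)), pair(b, e)), s(c)), s(pair(m(e, pair(pair(c, b), pair(b, b)), s(pair(e, b))), c)))), h(k(s(s(s(e))), m(c, pair(pair(c, s(b)), pair(b, b)), s(c)))))  →  m(c, pair(pair(c, c), k(s(b), s(pair(m(e, pair(pair(c, b), pair(b, b)), s(pair(e, b))), c)))), h(k(s(s(s(e))), m(c, pair(pair(c, s(b)), pair(b, b)), s(c)))))   [R2 at 2.2.1]
3. m(c, pair(pair(c, c), k(s(b), s(pair(m(e, pair(pair(c, b), pair(b, b)), s(pair(e, b))), c)))), h(k(s(s(s(e))), m(c, pair(pair(c, s(b)), pair(b, b)), s(c)))))  →  m(c, pair(pair(c, c), pair(m(e, pair(pair(c, b), pair(b, b)), s(pair(e, b))), c)), h(k(s(s(s(e))), m(c, pair(pair(c, s(b)), pair(b, b)), s(c)))))   [R4 at 2.2]
4. m(c, pair(pair(c, c), pair(m(e, pair(pair(c, b), pair(b, b)), s(pair(e, b))), c)), h(k(s(s(s(e))), m(c, pair(pair(c, s(b)), pair(b, b)), s(c)))))  →  m(c, pair(pair(c, c), pair(b, c)), h(k(s(s(s(e))), m(c, pair(pair(c, s(b)), pair(b, b)), s(c)))))   [R2 at 2.2.1]
5. m(c, pair(pair(c, c), pair(b, c)), h(k(s(s(s(e))), m(c, pair(pair(c, s(b)), pair(b, b)), s(c)))))  →  m(c, pair(pair(c, c), pair(b, c)), h(k(s(s(s(e))), s(b))))   [R2 at 3.1.2]
6. m(c, pair(pair(c, c), pair(b, c)), h(k(s(s(s(e))), s(b))))  →  m(c, pair(pair(c, c), pair(b, c)), h(b))   [R4 at 3.1]
7. m(c, pair(pair(c, c), pair(b, c)), h(b))  →  m(c, pair(pair(c, c), pair(b, c)), s(b))   [R5 at 3]
8. m(c, pair(pair(c, c), pair(b, c)), s(b))  →  c   [R2 at ε]

Reduce t₂ = m(c, pair(pair(c, s(k(s(s(s(c))), s(c)))), pair(b, s(c))), s(m(pair(s(c), pair(e, b)), pair(pair(c, h(e)), pair(b, b)), s(s(pair(c, b)))))):
1. m(c, pair(pair(c, s(k(s(s(s(c))), s(c)))), pair(b, s(c))), s(m(pair(s(c), pair(e, b)), pair(pair(c, h(e)), pair(b, b)), s(s(pair(c, b))))))  →  s(k(s(s(s(c))), s(c)))   [R2 at ε]
2. s(k(s(s(s(c))), s(c)))  →  s(c)   [R4 at 1]

no — NF(t₁) = c, NF(t₂) = s(c)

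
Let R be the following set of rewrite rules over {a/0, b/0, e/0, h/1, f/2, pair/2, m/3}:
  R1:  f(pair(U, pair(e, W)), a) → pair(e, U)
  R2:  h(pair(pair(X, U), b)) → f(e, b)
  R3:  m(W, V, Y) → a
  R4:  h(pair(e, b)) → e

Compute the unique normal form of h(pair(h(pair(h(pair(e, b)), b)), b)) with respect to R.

1. h(pair(h(pair(h(pair(e, b)), b)), b))  →  h(pair(h(pair(e, b)), b))   [R4 at 1.1.1.1]
2. h(pair(h(pair(e, b)), b))  →  h(pair(e, b))   [R4 at 1.1]
3. h(pair(e, b))  →  e   [R4 at ε]

e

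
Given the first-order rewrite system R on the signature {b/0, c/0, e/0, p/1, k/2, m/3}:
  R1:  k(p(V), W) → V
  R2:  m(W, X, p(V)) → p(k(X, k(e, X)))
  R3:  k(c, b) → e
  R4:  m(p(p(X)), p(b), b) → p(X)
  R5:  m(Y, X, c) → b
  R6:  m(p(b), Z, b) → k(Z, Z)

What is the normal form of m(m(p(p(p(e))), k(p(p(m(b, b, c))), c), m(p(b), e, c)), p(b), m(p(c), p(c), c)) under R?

p(e)

1. m(m(p(p(p(e))), k(p(p(m(b, b, c))), c), m(p(b), e, c)), p(b), m(p(c), p(c), c))  →  m(m(p(p(p(e))), p(m(b, b, c)), m(p(b), e, c)), p(b), m(p(c), p(c), c))   [R1 at 1.2]
2. m(m(p(p(p(e))), p(m(b, b, c)), m(p(b), e, c)), p(b), m(p(c), p(c), c))  →  m(m(p(p(p(e))), p(b), m(p(b), e, c)), p(b), m(p(c), p(c), c))   [R5 at 1.2.1]
3. m(m(p(p(p(e))), p(b), m(p(b), e, c)), p(b), m(p(c), p(c), c))  →  m(m(p(p(p(e))), p(b), b), p(b), m(p(c), p(c), c))   [R5 at 1.3]
4. m(m(p(p(p(e))), p(b), b), p(b), m(p(c), p(c), c))  →  m(p(p(e)), p(b), m(p(c), p(c), c))   [R4 at 1]
5. m(p(p(e)), p(b), m(p(c), p(c), c))  →  m(p(p(e)), p(b), b)   [R5 at 3]
6. m(p(p(e)), p(b), b)  →  p(e)   [R4 at ε]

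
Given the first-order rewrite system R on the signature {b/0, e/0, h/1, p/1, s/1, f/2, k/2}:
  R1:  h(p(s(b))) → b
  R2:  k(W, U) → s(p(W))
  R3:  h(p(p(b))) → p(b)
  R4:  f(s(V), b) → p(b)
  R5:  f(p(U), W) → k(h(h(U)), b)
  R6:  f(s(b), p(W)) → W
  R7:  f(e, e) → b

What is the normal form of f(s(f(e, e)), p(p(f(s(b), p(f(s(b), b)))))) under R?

p(p(b))

1. f(s(f(e, e)), p(p(f(s(b), p(f(s(b), b))))))  →  f(s(b), p(p(f(s(b), p(f(s(b), b))))))   [R7 at 1.1]
2. f(s(b), p(p(f(s(b), p(f(s(b), b))))))  →  p(f(s(b), p(f(s(b), b))))   [R6 at ε]
3. p(f(s(b), p(f(s(b), b))))  →  p(f(s(b), b))   [R6 at 1]
4. p(f(s(b), b))  →  p(p(b))   [R4 at 1]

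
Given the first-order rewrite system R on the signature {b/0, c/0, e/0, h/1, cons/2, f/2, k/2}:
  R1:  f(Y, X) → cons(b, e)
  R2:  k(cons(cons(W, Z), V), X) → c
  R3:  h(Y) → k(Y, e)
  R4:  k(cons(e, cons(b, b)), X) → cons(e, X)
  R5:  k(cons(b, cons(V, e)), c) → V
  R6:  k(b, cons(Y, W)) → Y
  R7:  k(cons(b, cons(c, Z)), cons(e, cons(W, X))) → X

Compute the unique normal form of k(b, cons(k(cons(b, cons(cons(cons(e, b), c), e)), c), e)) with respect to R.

cons(cons(e, b), c)

1. k(b, cons(k(cons(b, cons(cons(cons(e, b), c), e)), c), e))  →  k(cons(b, cons(cons(cons(e, b), c), e)), c)   [R6 at ε]
2. k(cons(b, cons(cons(cons(e, b), c), e)), c)  →  cons(cons(e, b), c)   [R5 at ε]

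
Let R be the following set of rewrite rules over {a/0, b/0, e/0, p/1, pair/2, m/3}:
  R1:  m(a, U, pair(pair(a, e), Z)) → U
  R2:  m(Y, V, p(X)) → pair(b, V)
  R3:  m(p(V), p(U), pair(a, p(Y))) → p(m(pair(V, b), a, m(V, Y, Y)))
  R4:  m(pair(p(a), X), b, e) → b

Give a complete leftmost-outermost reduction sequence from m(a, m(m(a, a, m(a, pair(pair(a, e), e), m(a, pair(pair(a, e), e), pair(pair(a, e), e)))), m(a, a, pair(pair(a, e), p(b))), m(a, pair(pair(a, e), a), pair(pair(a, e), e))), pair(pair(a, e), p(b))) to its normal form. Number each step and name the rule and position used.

a

1. m(a, m(m(a, a, m(a, pair(pair(a, e), e), m(a, pair(pair(a, e), e), pair(pair(a, e), e)))), m(a, a, pair(pair(a, e), p(b))), m(a, pair(pair(a, e), a), pair(pair(a, e), e))), pair(pair(a, e), p(b)))  →  m(m(a, a, m(a, pair(pair(a, e), e), m(a, pair(pair(a, e), e), pair(pair(a, e), e)))), m(a, a, pair(pair(a, e), p(b))), m(a, pair(pair(a, e), a), pair(pair(a, e), e)))   [R1 at ε]
2. m(m(a, a, m(a, pair(pair(a, e), e), m(a, pair(pair(a, e), e), pair(pair(a, e), e)))), m(a, a, pair(pair(a, e), p(b))), m(a, pair(pair(a, e), a), pair(pair(a, e), e)))  →  m(m(a, a, m(a, pair(pair(a, e), e), pair(pair(a, e), e))), m(a, a, pair(pair(a, e), p(b))), m(a, pair(pair(a, e), a), pair(pair(a, e), e)))   [R1 at 1.3.3]
3. m(m(a, a, m(a, pair(pair(a, e), e), pair(pair(a, e), e))), m(a, a, pair(pair(a, e), p(b))), m(a, pair(pair(a, e), a), pair(pair(a, e), e)))  →  m(m(a, a, pair(pair(a, e), e)), m(a, a, pair(pair(a, e), p(b))), m(a, pair(pair(a, e), a), pair(pair(a, e), e)))   [R1 at 1.3]
4. m(m(a, a, pair(pair(a, e), e)), m(a, a, pair(pair(a, e), p(b))), m(a, pair(pair(a, e), a), pair(pair(a, e), e)))  →  m(a, m(a, a, pair(pair(a, e), p(b))), m(a, pair(pair(a, e), a), pair(pair(a, e), e)))   [R1 at 1]
5. m(a, m(a, a, pair(pair(a, e), p(b))), m(a, pair(pair(a, e), a), pair(pair(a, e), e)))  →  m(a, a, m(a, pair(pair(a, e), a), pair(pair(a, e), e)))   [R1 at 2]
6. m(a, a, m(a, pair(pair(a, e), a), pair(pair(a, e), e)))  →  m(a, a, pair(pair(a, e), a))   [R1 at 3]
7. m(a, a, pair(pair(a, e), a))  →  a   [R1 at ε]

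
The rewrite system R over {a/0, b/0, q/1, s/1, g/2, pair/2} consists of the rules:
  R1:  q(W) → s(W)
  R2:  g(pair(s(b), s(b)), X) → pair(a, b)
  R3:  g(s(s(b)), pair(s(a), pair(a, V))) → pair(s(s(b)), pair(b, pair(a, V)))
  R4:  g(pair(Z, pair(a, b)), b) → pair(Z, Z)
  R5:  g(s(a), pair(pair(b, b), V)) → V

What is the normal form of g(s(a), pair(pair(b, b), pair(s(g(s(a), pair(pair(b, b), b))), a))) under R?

pair(s(b), a)

1. g(s(a), pair(pair(b, b), pair(s(g(s(a), pair(pair(b, b), b))), a)))  →  pair(s(g(s(a), pair(pair(b, b), b))), a)   [R5 at ε]
2. pair(s(g(s(a), pair(pair(b, b), b))), a)  →  pair(s(b), a)   [R5 at 1.1]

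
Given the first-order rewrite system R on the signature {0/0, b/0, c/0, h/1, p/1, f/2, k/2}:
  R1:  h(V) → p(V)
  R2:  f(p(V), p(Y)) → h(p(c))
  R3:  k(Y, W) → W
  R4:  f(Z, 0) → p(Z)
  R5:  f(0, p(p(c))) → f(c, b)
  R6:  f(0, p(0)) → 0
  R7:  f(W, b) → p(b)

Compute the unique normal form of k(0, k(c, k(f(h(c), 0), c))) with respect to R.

1. k(0, k(c, k(f(h(c), 0), c)))  →  k(c, k(f(h(c), 0), c))   [R3 at ε]
2. k(c, k(f(h(c), 0), c))  →  k(f(h(c), 0), c)   [R3 at ε]
3. k(f(h(c), 0), c)  →  c   [R3 at ε]

c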